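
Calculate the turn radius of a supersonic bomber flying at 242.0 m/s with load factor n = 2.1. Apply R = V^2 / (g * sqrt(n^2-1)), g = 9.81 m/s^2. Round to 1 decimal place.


Step 1: V^2 = 242.0^2 = 58564.0
Step 2: n^2 - 1 = 2.1^2 - 1 = 3.41
Step 3: sqrt(3.41) = 1.846619
Step 4: R = 58564.0 / (9.81 * 1.846619) = 3232.8 m

3232.8


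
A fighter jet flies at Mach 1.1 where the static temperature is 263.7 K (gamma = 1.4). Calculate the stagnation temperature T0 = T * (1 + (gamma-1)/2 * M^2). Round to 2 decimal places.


Step 1: (gamma-1)/2 = 0.2
Step 2: M^2 = 1.21
Step 3: 1 + 0.2 * 1.21 = 1.242
Step 4: T0 = 263.7 * 1.242 = 327.52 K

327.52


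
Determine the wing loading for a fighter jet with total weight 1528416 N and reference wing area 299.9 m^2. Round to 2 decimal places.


Step 1: Wing loading = W / S = 1528416 / 299.9
Step 2: Wing loading = 5096.42 N/m^2

5096.42


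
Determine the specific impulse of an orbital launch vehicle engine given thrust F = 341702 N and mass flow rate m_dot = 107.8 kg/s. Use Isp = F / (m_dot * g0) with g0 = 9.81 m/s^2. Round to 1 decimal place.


Step 1: m_dot * g0 = 107.8 * 9.81 = 1057.52
Step 2: Isp = 341702 / 1057.52 = 323.1 s

323.1


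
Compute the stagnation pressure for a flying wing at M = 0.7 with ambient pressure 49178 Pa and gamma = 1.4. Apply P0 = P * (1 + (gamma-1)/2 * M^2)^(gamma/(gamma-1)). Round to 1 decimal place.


Step 1: (gamma-1)/2 * M^2 = 0.2 * 0.49 = 0.098
Step 2: 1 + 0.098 = 1.098
Step 3: Exponent gamma/(gamma-1) = 3.5
Step 4: P0 = 49178 * 1.098^3.5 = 68214.9 Pa

68214.9


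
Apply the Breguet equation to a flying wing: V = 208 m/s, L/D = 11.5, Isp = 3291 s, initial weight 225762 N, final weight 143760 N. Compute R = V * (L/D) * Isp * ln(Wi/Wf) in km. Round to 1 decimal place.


Step 1: Coefficient = V * (L/D) * Isp = 208 * 11.5 * 3291 = 7872072.0 m
Step 2: Wi/Wf = 225762 / 143760 = 1.570409
Step 3: ln(1.570409) = 0.451336
Step 4: R = 7872072.0 * 0.451336 = 3552950.3 m = 3553.0 km

3553.0


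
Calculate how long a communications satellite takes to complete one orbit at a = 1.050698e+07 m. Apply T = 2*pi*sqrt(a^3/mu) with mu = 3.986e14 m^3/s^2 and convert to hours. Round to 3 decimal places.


Step 1: a^3 / mu = 1.159935e+21 / 3.986e14 = 2.910023e+06
Step 2: sqrt(2.910023e+06) = 1705.879 s
Step 3: T = 2*pi * 1705.879 = 10718.35 s
Step 4: T in hours = 10718.35 / 3600 = 2.977 hours

2.977


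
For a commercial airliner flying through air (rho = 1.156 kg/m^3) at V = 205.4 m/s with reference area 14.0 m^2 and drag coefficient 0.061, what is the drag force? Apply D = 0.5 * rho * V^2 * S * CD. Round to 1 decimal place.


Step 1: Dynamic pressure q = 0.5 * 1.156 * 205.4^2 = 24385.3345 Pa
Step 2: Drag D = q * S * CD = 24385.3345 * 14.0 * 0.061
Step 3: D = 20825.1 N

20825.1


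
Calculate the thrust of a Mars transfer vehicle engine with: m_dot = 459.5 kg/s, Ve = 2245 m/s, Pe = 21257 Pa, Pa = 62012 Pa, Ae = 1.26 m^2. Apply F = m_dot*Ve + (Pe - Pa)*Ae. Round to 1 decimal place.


Step 1: Momentum thrust = m_dot * Ve = 459.5 * 2245 = 1031577.5 N
Step 2: Pressure thrust = (Pe - Pa) * Ae = (21257 - 62012) * 1.26 = -51351.30 N
Step 3: Total thrust F = 1031577.5 + -51351.30 = 980226.2 N

980226.2


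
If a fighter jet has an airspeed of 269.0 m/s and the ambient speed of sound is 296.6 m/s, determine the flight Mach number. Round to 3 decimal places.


Step 1: M = V / a = 269.0 / 296.6
Step 2: M = 0.907

0.907


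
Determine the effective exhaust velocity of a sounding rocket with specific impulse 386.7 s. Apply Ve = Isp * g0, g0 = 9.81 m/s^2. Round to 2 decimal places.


Step 1: Ve = Isp * g0 = 386.7 * 9.81
Step 2: Ve = 3793.53 m/s

3793.53


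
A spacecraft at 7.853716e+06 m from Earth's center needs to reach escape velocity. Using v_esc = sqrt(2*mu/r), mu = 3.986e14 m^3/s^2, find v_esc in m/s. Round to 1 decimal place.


Step 1: 2*mu/r = 2 * 3.986e14 / 7.853716e+06 = 101506089.6014
Step 2: v_esc = sqrt(101506089.6014) = 10075.0 m/s

10075.0


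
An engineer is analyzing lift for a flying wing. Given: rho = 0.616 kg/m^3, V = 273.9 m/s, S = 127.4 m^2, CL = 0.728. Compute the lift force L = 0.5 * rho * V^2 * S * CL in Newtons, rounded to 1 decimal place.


Step 1: Calculate dynamic pressure q = 0.5 * 0.616 * 273.9^2 = 0.5 * 0.616 * 75021.21 = 23106.5327 Pa
Step 2: Multiply by wing area and lift coefficient: L = 23106.5327 * 127.4 * 0.728
Step 3: L = 2943772.2634 * 0.728 = 2143066.2 N

2143066.2


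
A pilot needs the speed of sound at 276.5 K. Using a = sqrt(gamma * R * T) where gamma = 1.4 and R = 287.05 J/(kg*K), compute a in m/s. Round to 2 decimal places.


Step 1: gamma * R * T = 1.4 * 287.05 * 276.5 = 111117.055
Step 2: a = sqrt(111117.055) = 333.34 m/s

333.34


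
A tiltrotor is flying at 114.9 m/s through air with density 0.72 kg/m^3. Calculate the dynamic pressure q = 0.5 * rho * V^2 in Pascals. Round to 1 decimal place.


Step 1: V^2 = 114.9^2 = 13202.01
Step 2: q = 0.5 * 0.72 * 13202.01
Step 3: q = 4752.7 Pa

4752.7


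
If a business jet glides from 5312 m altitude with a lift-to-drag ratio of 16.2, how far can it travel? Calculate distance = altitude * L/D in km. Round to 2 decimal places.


Step 1: Glide distance = altitude * L/D = 5312 * 16.2 = 86054.4 m
Step 2: Convert to km: 86054.4 / 1000 = 86.05 km

86.05


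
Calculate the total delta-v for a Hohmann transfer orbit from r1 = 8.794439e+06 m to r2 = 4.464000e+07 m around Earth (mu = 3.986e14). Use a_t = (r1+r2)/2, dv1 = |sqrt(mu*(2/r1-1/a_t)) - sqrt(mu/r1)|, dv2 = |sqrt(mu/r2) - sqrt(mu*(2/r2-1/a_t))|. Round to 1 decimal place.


Step 1: Transfer semi-major axis a_t = (8.794439e+06 + 4.464000e+07) / 2 = 2.671722e+07 m
Step 2: v1 (circular at r1) = sqrt(mu/r1) = 6732.32 m/s
Step 3: v_t1 = sqrt(mu*(2/r1 - 1/a_t)) = 8702.24 m/s
Step 4: dv1 = |8702.24 - 6732.32| = 1969.92 m/s
Step 5: v2 (circular at r2) = 2988.18 m/s, v_t2 = 1714.41 m/s
Step 6: dv2 = |2988.18 - 1714.41| = 1273.77 m/s
Step 7: Total delta-v = 1969.92 + 1273.77 = 3243.7 m/s

3243.7


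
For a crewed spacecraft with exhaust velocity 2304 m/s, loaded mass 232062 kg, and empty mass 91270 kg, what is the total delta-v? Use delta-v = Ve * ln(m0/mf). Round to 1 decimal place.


Step 1: Mass ratio m0/mf = 232062 / 91270 = 2.542588
Step 2: ln(2.542588) = 0.933182
Step 3: delta-v = 2304 * 0.933182 = 2150.1 m/s

2150.1


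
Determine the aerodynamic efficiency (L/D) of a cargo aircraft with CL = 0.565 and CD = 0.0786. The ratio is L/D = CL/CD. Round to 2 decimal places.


Step 1: L/D = CL / CD = 0.565 / 0.0786
Step 2: L/D = 7.19

7.19


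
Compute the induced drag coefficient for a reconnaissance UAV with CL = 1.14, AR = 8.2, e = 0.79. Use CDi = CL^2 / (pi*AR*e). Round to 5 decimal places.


Step 1: CL^2 = 1.14^2 = 1.2996
Step 2: pi * AR * e = 3.14159 * 8.2 * 0.79 = 20.351237
Step 3: CDi = 1.2996 / 20.351237 = 0.06386

0.06386


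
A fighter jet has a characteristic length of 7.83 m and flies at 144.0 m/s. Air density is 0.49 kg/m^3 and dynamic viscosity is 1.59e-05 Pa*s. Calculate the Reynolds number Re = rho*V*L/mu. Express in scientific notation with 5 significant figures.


Step 1: Numerator = rho * V * L = 0.49 * 144.0 * 7.83 = 552.4848
Step 2: Re = 552.4848 / 1.59e-05
Step 3: Re = 3.4747e+07

3.4747e+07


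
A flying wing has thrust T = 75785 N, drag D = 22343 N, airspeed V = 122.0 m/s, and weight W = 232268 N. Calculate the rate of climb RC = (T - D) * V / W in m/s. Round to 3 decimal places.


Step 1: Excess thrust = T - D = 75785 - 22343 = 53442 N
Step 2: Excess power = 53442 * 122.0 = 6519924.0 W
Step 3: RC = 6519924.0 / 232268 = 28.071 m/s

28.071


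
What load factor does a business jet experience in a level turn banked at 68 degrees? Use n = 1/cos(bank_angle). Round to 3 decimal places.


Step 1: Convert 68 degrees to radians = 1.186824
Step 2: cos(68 deg) = 0.374607
Step 3: n = 1 / 0.374607 = 2.669

2.669


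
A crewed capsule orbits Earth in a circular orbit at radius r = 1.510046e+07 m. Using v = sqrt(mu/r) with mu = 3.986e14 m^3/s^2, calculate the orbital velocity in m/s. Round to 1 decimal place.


Step 1: mu / r = 3.986e14 / 1.510046e+07 = 26396546.8602
Step 2: v = sqrt(26396546.8602) = 5137.8 m/s

5137.8


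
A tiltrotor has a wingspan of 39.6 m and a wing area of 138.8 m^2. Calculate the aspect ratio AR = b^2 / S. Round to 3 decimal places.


Step 1: b^2 = 39.6^2 = 1568.16
Step 2: AR = 1568.16 / 138.8 = 11.298

11.298


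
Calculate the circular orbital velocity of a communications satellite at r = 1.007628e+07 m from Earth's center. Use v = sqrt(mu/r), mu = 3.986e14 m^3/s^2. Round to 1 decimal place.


Step 1: mu / r = 3.986e14 / 1.007628e+07 = 39558249.6715
Step 2: v = sqrt(39558249.6715) = 6289.5 m/s

6289.5


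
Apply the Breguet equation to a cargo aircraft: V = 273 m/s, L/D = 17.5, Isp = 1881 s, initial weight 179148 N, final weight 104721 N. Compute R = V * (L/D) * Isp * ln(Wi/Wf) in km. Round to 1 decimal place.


Step 1: Coefficient = V * (L/D) * Isp = 273 * 17.5 * 1881 = 8986477.5 m
Step 2: Wi/Wf = 179148 / 104721 = 1.710717
Step 3: ln(1.710717) = 0.536913
Step 4: R = 8986477.5 * 0.536913 = 4824953.1 m = 4825.0 km

4825.0


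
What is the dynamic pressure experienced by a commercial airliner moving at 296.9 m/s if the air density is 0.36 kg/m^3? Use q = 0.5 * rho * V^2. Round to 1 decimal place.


Step 1: V^2 = 296.9^2 = 88149.61
Step 2: q = 0.5 * 0.36 * 88149.61
Step 3: q = 15866.9 Pa

15866.9


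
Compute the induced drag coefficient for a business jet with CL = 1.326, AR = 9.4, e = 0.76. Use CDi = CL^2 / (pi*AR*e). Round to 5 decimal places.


Step 1: CL^2 = 1.326^2 = 1.758276
Step 2: pi * AR * e = 3.14159 * 9.4 * 0.76 = 22.443538
Step 3: CDi = 1.758276 / 22.443538 = 0.07834

0.07834


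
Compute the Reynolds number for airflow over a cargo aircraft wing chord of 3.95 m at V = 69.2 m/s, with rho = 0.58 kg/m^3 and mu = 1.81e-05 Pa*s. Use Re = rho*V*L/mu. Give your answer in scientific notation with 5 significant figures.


Step 1: Numerator = rho * V * L = 0.58 * 69.2 * 3.95 = 158.5372
Step 2: Re = 158.5372 / 1.81e-05
Step 3: Re = 8.7590e+06

8.7590e+06


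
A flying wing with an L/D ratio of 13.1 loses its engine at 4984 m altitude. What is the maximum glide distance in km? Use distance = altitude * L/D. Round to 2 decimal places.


Step 1: Glide distance = altitude * L/D = 4984 * 13.1 = 65290.4 m
Step 2: Convert to km: 65290.4 / 1000 = 65.29 km

65.29


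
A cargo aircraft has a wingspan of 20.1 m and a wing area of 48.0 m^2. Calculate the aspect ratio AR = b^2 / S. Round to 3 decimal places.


Step 1: b^2 = 20.1^2 = 404.01
Step 2: AR = 404.01 / 48.0 = 8.417

8.417


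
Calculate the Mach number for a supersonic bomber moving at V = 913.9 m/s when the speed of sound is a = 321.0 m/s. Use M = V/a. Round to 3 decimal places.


Step 1: M = V / a = 913.9 / 321.0
Step 2: M = 2.847

2.847


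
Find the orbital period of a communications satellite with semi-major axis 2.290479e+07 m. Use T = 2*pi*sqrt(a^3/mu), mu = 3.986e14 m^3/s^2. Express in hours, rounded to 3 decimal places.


Step 1: a^3 / mu = 1.201653e+22 / 3.986e14 = 3.014683e+07
Step 2: sqrt(3.014683e+07) = 5490.6129 s
Step 3: T = 2*pi * 5490.6129 = 34498.54 s
Step 4: T in hours = 34498.54 / 3600 = 9.583 hours

9.583


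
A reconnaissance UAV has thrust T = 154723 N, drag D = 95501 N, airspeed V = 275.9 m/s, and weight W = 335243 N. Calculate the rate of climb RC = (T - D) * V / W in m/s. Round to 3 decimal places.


Step 1: Excess thrust = T - D = 154723 - 95501 = 59222 N
Step 2: Excess power = 59222 * 275.9 = 16339349.8 W
Step 3: RC = 16339349.8 / 335243 = 48.739 m/s

48.739


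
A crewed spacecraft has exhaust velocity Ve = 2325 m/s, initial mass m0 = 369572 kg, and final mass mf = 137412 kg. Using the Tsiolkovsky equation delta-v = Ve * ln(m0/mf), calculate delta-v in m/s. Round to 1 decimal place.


Step 1: Mass ratio m0/mf = 369572 / 137412 = 2.689518
Step 2: ln(2.689518) = 0.989362
Step 3: delta-v = 2325 * 0.989362 = 2300.3 m/s

2300.3


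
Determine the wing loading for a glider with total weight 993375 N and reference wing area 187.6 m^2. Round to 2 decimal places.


Step 1: Wing loading = W / S = 993375 / 187.6
Step 2: Wing loading = 5295.18 N/m^2

5295.18


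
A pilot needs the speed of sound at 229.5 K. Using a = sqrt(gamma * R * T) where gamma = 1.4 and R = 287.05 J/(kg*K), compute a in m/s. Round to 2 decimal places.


Step 1: gamma * R * T = 1.4 * 287.05 * 229.5 = 92229.165
Step 2: a = sqrt(92229.165) = 303.69 m/s

303.69


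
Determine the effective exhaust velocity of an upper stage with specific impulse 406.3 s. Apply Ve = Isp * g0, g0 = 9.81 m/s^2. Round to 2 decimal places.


Step 1: Ve = Isp * g0 = 406.3 * 9.81
Step 2: Ve = 3985.80 m/s

3985.80


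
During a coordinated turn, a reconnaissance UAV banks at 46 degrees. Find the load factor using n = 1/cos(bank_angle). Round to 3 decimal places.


Step 1: Convert 46 degrees to radians = 0.802851
Step 2: cos(46 deg) = 0.694658
Step 3: n = 1 / 0.694658 = 1.440

1.440


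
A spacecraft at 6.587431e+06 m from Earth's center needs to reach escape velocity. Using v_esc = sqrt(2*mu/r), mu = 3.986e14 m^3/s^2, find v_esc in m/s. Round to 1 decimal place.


Step 1: 2*mu/r = 2 * 3.986e14 / 6.587431e+06 = 121018345.3914
Step 2: v_esc = sqrt(121018345.3914) = 11000.8 m/s

11000.8


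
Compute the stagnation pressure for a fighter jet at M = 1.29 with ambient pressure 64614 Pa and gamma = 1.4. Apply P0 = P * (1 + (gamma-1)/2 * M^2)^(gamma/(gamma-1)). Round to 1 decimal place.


Step 1: (gamma-1)/2 * M^2 = 0.2 * 1.6641 = 0.33282
Step 2: 1 + 0.33282 = 1.33282
Step 3: Exponent gamma/(gamma-1) = 3.5
Step 4: P0 = 64614 * 1.33282^3.5 = 176614.7 Pa

176614.7


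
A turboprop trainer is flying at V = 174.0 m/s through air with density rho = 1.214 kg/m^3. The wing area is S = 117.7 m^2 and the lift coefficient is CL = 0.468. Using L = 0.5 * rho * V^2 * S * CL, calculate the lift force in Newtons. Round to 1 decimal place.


Step 1: Calculate dynamic pressure q = 0.5 * 1.214 * 174.0^2 = 0.5 * 1.214 * 30276.0 = 18377.532 Pa
Step 2: Multiply by wing area and lift coefficient: L = 18377.532 * 117.7 * 0.468
Step 3: L = 2163035.5164 * 0.468 = 1012300.6 N

1012300.6


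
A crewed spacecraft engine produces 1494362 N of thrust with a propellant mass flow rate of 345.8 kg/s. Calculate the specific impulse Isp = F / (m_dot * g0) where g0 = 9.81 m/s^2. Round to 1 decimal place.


Step 1: m_dot * g0 = 345.8 * 9.81 = 3392.3
Step 2: Isp = 1494362 / 3392.3 = 440.5 s

440.5


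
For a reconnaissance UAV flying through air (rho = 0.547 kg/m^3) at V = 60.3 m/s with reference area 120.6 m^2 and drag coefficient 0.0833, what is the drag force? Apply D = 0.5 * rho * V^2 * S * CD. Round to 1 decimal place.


Step 1: Dynamic pressure q = 0.5 * 0.547 * 60.3^2 = 994.4706 Pa
Step 2: Drag D = q * S * CD = 994.4706 * 120.6 * 0.0833
Step 3: D = 9990.4 N

9990.4


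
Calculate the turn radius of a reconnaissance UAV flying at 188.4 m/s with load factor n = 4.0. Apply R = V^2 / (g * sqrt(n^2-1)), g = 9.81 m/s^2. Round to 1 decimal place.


Step 1: V^2 = 188.4^2 = 35494.56
Step 2: n^2 - 1 = 4.0^2 - 1 = 15.0
Step 3: sqrt(15.0) = 3.872983
Step 4: R = 35494.56 / (9.81 * 3.872983) = 934.2 m

934.2


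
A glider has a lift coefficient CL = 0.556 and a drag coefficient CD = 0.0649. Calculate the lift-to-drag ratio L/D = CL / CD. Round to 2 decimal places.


Step 1: L/D = CL / CD = 0.556 / 0.0649
Step 2: L/D = 8.57

8.57


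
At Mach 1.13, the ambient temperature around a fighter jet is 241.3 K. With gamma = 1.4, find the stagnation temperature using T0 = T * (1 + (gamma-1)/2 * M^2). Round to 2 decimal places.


Step 1: (gamma-1)/2 = 0.2
Step 2: M^2 = 1.2769
Step 3: 1 + 0.2 * 1.2769 = 1.25538
Step 4: T0 = 241.3 * 1.25538 = 302.92 K

302.92


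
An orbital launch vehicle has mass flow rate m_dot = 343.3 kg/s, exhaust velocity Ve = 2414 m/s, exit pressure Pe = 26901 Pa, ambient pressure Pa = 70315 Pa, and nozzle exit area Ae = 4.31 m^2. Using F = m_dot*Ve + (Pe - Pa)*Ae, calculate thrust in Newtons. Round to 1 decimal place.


Step 1: Momentum thrust = m_dot * Ve = 343.3 * 2414 = 828726.2 N
Step 2: Pressure thrust = (Pe - Pa) * Ae = (26901 - 70315) * 4.31 = -187114.34 N
Step 3: Total thrust F = 828726.2 + -187114.34 = 641611.9 N

641611.9


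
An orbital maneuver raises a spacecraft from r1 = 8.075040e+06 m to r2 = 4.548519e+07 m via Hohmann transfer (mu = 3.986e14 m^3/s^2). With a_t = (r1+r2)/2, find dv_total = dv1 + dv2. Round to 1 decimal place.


Step 1: Transfer semi-major axis a_t = (8.075040e+06 + 4.548519e+07) / 2 = 2.678012e+07 m
Step 2: v1 (circular at r1) = sqrt(mu/r1) = 7025.81 m/s
Step 3: v_t1 = sqrt(mu*(2/r1 - 1/a_t)) = 9156.41 m/s
Step 4: dv1 = |9156.41 - 7025.81| = 2130.6 m/s
Step 5: v2 (circular at r2) = 2960.29 m/s, v_t2 = 1625.55 m/s
Step 6: dv2 = |2960.29 - 1625.55| = 1334.74 m/s
Step 7: Total delta-v = 2130.6 + 1334.74 = 3465.3 m/s

3465.3


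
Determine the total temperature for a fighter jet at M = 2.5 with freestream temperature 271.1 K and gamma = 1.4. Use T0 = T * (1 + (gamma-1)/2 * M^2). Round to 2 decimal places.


Step 1: (gamma-1)/2 = 0.2
Step 2: M^2 = 6.25
Step 3: 1 + 0.2 * 6.25 = 2.25
Step 4: T0 = 271.1 * 2.25 = 609.98 K

609.98


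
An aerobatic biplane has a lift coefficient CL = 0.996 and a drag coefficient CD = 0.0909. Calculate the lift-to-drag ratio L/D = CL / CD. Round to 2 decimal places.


Step 1: L/D = CL / CD = 0.996 / 0.0909
Step 2: L/D = 10.96

10.96


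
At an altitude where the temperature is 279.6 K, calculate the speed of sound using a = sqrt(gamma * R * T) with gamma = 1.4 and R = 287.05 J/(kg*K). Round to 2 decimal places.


Step 1: gamma * R * T = 1.4 * 287.05 * 279.6 = 112362.852
Step 2: a = sqrt(112362.852) = 335.21 m/s

335.21


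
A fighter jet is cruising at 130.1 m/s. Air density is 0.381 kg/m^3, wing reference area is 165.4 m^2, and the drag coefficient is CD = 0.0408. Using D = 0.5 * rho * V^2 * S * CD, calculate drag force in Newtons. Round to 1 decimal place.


Step 1: Dynamic pressure q = 0.5 * 0.381 * 130.1^2 = 3224.4049 Pa
Step 2: Drag D = q * S * CD = 3224.4049 * 165.4 * 0.0408
Step 3: D = 21759.3 N

21759.3


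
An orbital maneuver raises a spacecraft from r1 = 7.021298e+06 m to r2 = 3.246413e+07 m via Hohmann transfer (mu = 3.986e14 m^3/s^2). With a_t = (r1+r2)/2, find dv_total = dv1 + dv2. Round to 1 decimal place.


Step 1: Transfer semi-major axis a_t = (7.021298e+06 + 3.246413e+07) / 2 = 1.974271e+07 m
Step 2: v1 (circular at r1) = sqrt(mu/r1) = 7534.6 m/s
Step 3: v_t1 = sqrt(mu*(2/r1 - 1/a_t)) = 9661.81 m/s
Step 4: dv1 = |9661.81 - 7534.6| = 2127.21 m/s
Step 5: v2 (circular at r2) = 3504.02 m/s, v_t2 = 2089.64 m/s
Step 6: dv2 = |3504.02 - 2089.64| = 1414.38 m/s
Step 7: Total delta-v = 2127.21 + 1414.38 = 3541.6 m/s

3541.6


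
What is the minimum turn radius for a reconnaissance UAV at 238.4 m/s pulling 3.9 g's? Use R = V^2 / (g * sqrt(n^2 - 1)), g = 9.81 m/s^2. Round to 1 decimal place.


Step 1: V^2 = 238.4^2 = 56834.56
Step 2: n^2 - 1 = 3.9^2 - 1 = 14.21
Step 3: sqrt(14.21) = 3.769615
Step 4: R = 56834.56 / (9.81 * 3.769615) = 1536.9 m

1536.9


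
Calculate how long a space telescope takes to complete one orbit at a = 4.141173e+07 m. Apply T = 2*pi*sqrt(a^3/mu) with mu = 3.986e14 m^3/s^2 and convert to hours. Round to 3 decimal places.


Step 1: a^3 / mu = 7.101828e+22 / 3.986e14 = 1.781693e+08
Step 2: sqrt(1.781693e+08) = 13348.0066 s
Step 3: T = 2*pi * 13348.0066 = 83868.0 s
Step 4: T in hours = 83868.0 / 3600 = 23.297 hours

23.297


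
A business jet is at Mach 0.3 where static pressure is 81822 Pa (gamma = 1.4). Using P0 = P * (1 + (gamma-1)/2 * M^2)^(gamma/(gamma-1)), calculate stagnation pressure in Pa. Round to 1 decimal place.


Step 1: (gamma-1)/2 * M^2 = 0.2 * 0.09 = 0.018
Step 2: 1 + 0.018 = 1.018
Step 3: Exponent gamma/(gamma-1) = 3.5
Step 4: P0 = 81822 * 1.018^3.5 = 87093.8 Pa

87093.8


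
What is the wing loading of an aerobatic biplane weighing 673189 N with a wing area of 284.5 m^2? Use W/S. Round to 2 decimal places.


Step 1: Wing loading = W / S = 673189 / 284.5
Step 2: Wing loading = 2366.22 N/m^2

2366.22


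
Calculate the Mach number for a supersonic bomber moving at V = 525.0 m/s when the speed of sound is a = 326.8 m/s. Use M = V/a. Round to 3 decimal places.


Step 1: M = V / a = 525.0 / 326.8
Step 2: M = 1.606

1.606


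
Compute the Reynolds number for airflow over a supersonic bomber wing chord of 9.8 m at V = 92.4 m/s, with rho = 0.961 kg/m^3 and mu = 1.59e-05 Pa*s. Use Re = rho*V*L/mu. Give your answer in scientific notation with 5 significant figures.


Step 1: Numerator = rho * V * L = 0.961 * 92.4 * 9.8 = 870.20472
Step 2: Re = 870.20472 / 1.59e-05
Step 3: Re = 5.4730e+07

5.4730e+07


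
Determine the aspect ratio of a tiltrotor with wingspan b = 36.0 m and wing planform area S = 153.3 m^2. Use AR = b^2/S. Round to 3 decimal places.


Step 1: b^2 = 36.0^2 = 1296.0
Step 2: AR = 1296.0 / 153.3 = 8.454

8.454


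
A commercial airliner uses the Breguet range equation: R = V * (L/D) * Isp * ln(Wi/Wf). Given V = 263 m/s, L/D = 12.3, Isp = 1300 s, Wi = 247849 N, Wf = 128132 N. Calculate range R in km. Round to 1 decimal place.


Step 1: Coefficient = V * (L/D) * Isp = 263 * 12.3 * 1300 = 4205370.0 m
Step 2: Wi/Wf = 247849 / 128132 = 1.934326
Step 3: ln(1.934326) = 0.659759
Step 4: R = 4205370.0 * 0.659759 = 2774529.5 m = 2774.5 km

2774.5


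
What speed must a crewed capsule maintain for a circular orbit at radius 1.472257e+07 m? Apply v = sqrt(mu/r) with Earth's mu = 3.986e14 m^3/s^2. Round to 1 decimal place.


Step 1: mu / r = 3.986e14 / 1.472257e+07 = 27074077.4199
Step 2: v = sqrt(27074077.4199) = 5203.3 m/s

5203.3


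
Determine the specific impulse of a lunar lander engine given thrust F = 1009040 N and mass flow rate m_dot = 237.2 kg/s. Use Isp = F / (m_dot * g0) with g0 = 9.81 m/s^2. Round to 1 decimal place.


Step 1: m_dot * g0 = 237.2 * 9.81 = 2326.93
Step 2: Isp = 1009040 / 2326.93 = 433.6 s

433.6


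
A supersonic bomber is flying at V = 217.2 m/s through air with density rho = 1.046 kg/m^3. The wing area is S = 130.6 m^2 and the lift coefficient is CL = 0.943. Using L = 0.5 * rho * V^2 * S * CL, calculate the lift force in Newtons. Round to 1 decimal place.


Step 1: Calculate dynamic pressure q = 0.5 * 1.046 * 217.2^2 = 0.5 * 1.046 * 47175.84 = 24672.9643 Pa
Step 2: Multiply by wing area and lift coefficient: L = 24672.9643 * 130.6 * 0.943
Step 3: L = 3222289.1402 * 0.943 = 3038618.7 N

3038618.7


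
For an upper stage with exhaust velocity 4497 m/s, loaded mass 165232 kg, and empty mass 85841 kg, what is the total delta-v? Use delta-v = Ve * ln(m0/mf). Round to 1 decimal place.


Step 1: Mass ratio m0/mf = 165232 / 85841 = 1.924861
Step 2: ln(1.924861) = 0.654854
Step 3: delta-v = 4497 * 0.654854 = 2944.9 m/s

2944.9


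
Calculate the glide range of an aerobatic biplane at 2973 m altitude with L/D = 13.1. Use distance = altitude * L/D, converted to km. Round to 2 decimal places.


Step 1: Glide distance = altitude * L/D = 2973 * 13.1 = 38946.3 m
Step 2: Convert to km: 38946.3 / 1000 = 38.95 km

38.95


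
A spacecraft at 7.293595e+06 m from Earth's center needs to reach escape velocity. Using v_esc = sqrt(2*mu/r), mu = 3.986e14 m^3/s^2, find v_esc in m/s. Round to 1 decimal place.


Step 1: 2*mu/r = 2 * 3.986e14 / 7.293595e+06 = 109301380.1836
Step 2: v_esc = sqrt(109301380.1836) = 10454.7 m/s

10454.7


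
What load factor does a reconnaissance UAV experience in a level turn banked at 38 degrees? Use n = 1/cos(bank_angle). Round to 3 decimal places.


Step 1: Convert 38 degrees to radians = 0.663225
Step 2: cos(38 deg) = 0.788011
Step 3: n = 1 / 0.788011 = 1.269

1.269


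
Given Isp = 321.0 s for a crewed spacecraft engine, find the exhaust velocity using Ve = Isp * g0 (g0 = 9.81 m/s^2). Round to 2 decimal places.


Step 1: Ve = Isp * g0 = 321.0 * 9.81
Step 2: Ve = 3149.01 m/s

3149.01


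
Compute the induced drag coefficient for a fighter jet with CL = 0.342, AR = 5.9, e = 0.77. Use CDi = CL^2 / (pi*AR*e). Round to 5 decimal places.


Step 1: CL^2 = 0.342^2 = 0.116964
Step 2: pi * AR * e = 3.14159 * 5.9 * 0.77 = 14.272255
Step 3: CDi = 0.116964 / 14.272255 = 0.00820

0.00820


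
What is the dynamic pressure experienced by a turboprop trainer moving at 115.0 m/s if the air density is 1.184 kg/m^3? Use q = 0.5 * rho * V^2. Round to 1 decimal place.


Step 1: V^2 = 115.0^2 = 13225.0
Step 2: q = 0.5 * 1.184 * 13225.0
Step 3: q = 7829.2 Pa

7829.2


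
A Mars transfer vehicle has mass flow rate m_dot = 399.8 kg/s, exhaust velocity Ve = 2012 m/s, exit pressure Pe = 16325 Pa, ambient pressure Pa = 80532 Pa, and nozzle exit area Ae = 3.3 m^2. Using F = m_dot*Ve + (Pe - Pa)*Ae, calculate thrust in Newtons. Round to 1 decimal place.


Step 1: Momentum thrust = m_dot * Ve = 399.8 * 2012 = 804397.6 N
Step 2: Pressure thrust = (Pe - Pa) * Ae = (16325 - 80532) * 3.3 = -211883.1 N
Step 3: Total thrust F = 804397.6 + -211883.1 = 592514.5 N

592514.5


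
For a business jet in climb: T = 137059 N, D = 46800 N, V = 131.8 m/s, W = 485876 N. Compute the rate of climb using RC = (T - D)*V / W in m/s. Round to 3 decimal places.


Step 1: Excess thrust = T - D = 137059 - 46800 = 90259 N
Step 2: Excess power = 90259 * 131.8 = 11896136.2 W
Step 3: RC = 11896136.2 / 485876 = 24.484 m/s

24.484


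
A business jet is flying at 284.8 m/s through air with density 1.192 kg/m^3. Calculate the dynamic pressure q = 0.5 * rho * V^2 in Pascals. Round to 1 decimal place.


Step 1: V^2 = 284.8^2 = 81111.04
Step 2: q = 0.5 * 1.192 * 81111.04
Step 3: q = 48342.2 Pa

48342.2


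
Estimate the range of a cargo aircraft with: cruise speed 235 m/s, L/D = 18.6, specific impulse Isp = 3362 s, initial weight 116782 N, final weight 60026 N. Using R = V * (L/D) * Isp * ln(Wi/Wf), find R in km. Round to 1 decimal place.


Step 1: Coefficient = V * (L/D) * Isp = 235 * 18.6 * 3362 = 14695302.0 m
Step 2: Wi/Wf = 116782 / 60026 = 1.945524
Step 3: ln(1.945524) = 0.665531
Step 4: R = 14695302.0 * 0.665531 = 9780181.2 m = 9780.2 km

9780.2


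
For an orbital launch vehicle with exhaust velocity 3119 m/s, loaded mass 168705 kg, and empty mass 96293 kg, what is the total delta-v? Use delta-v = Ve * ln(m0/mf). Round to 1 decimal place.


Step 1: Mass ratio m0/mf = 168705 / 96293 = 1.751997
Step 2: ln(1.751997) = 0.560756
Step 3: delta-v = 3119 * 0.560756 = 1749.0 m/s

1749.0


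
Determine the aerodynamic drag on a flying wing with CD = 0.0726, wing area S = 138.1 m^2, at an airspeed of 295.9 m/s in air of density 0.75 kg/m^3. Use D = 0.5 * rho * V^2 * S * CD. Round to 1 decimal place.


Step 1: Dynamic pressure q = 0.5 * 0.75 * 295.9^2 = 32833.8037 Pa
Step 2: Drag D = q * S * CD = 32833.8037 * 138.1 * 0.0726
Step 3: D = 329193.7 N

329193.7


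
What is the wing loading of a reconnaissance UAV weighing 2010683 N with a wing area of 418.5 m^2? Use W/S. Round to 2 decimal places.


Step 1: Wing loading = W / S = 2010683 / 418.5
Step 2: Wing loading = 4804.50 N/m^2

4804.50


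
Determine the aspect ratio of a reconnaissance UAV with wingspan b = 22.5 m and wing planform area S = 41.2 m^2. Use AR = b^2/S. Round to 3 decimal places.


Step 1: b^2 = 22.5^2 = 506.25
Step 2: AR = 506.25 / 41.2 = 12.288

12.288


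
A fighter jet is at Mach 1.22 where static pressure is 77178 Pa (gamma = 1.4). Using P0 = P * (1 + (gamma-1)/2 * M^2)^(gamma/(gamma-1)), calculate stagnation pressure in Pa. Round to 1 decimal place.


Step 1: (gamma-1)/2 * M^2 = 0.2 * 1.4884 = 0.29768
Step 2: 1 + 0.29768 = 1.29768
Step 3: Exponent gamma/(gamma-1) = 3.5
Step 4: P0 = 77178 * 1.29768^3.5 = 192123.4 Pa

192123.4


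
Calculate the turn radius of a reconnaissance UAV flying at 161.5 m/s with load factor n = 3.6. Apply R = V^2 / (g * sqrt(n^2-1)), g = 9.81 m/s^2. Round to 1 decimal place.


Step 1: V^2 = 161.5^2 = 26082.25
Step 2: n^2 - 1 = 3.6^2 - 1 = 11.96
Step 3: sqrt(11.96) = 3.458323
Step 4: R = 26082.25 / (9.81 * 3.458323) = 768.8 m

768.8


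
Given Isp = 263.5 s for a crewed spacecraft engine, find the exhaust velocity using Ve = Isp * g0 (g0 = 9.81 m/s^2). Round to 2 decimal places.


Step 1: Ve = Isp * g0 = 263.5 * 9.81
Step 2: Ve = 2584.94 m/s

2584.94


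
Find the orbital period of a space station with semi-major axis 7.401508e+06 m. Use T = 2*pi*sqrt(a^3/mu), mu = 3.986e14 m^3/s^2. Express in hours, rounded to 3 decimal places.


Step 1: a^3 / mu = 4.054718e+20 / 3.986e14 = 1.017240e+06
Step 2: sqrt(1.017240e+06) = 1008.5831 s
Step 3: T = 2*pi * 1008.5831 = 6337.11 s
Step 4: T in hours = 6337.11 / 3600 = 1.760 hours

1.760


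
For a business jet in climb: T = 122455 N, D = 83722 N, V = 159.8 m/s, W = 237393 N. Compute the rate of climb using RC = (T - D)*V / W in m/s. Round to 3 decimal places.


Step 1: Excess thrust = T - D = 122455 - 83722 = 38733 N
Step 2: Excess power = 38733 * 159.8 = 6189533.4 W
Step 3: RC = 6189533.4 / 237393 = 26.073 m/s

26.073


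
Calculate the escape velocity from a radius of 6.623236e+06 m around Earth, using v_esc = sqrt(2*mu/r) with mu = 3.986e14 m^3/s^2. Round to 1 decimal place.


Step 1: 2*mu/r = 2 * 3.986e14 / 6.623236e+06 = 120364124.123
Step 2: v_esc = sqrt(120364124.123) = 10971.1 m/s

10971.1


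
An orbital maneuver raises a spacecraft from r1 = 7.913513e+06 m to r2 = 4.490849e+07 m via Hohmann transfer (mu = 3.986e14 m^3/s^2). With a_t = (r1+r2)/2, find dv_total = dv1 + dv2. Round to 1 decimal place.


Step 1: Transfer semi-major axis a_t = (7.913513e+06 + 4.490849e+07) / 2 = 2.641100e+07 m
Step 2: v1 (circular at r1) = sqrt(mu/r1) = 7097.15 m/s
Step 3: v_t1 = sqrt(mu*(2/r1 - 1/a_t)) = 9254.56 m/s
Step 4: dv1 = |9254.56 - 7097.15| = 2157.41 m/s
Step 5: v2 (circular at r2) = 2979.23 m/s, v_t2 = 1630.78 m/s
Step 6: dv2 = |2979.23 - 1630.78| = 1348.45 m/s
Step 7: Total delta-v = 2157.41 + 1348.45 = 3505.9 m/s

3505.9


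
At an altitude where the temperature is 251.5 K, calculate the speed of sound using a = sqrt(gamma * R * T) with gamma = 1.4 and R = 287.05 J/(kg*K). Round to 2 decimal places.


Step 1: gamma * R * T = 1.4 * 287.05 * 251.5 = 101070.305
Step 2: a = sqrt(101070.305) = 317.92 m/s

317.92


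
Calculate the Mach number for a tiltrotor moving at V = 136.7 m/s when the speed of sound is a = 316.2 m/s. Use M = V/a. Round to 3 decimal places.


Step 1: M = V / a = 136.7 / 316.2
Step 2: M = 0.432

0.432


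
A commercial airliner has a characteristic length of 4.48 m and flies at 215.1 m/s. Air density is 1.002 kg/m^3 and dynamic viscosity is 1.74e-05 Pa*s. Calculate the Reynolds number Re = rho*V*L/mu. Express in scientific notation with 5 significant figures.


Step 1: Numerator = rho * V * L = 1.002 * 215.1 * 4.48 = 965.575296
Step 2: Re = 965.575296 / 1.74e-05
Step 3: Re = 5.5493e+07

5.5493e+07


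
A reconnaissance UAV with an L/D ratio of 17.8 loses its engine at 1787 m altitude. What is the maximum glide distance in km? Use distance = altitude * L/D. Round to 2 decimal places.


Step 1: Glide distance = altitude * L/D = 1787 * 17.8 = 31808.6 m
Step 2: Convert to km: 31808.6 / 1000 = 31.81 km

31.81


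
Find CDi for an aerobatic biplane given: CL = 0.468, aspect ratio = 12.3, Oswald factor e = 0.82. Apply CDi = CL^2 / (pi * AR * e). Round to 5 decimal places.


Step 1: CL^2 = 0.468^2 = 0.219024
Step 2: pi * AR * e = 3.14159 * 12.3 * 0.82 = 31.686104
Step 3: CDi = 0.219024 / 31.686104 = 0.00691

0.00691


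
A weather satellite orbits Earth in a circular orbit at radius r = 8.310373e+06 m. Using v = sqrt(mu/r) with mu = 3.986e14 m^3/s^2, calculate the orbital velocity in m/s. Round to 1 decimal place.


Step 1: mu / r = 3.986e14 / 8.310373e+06 = 47964152.7522
Step 2: v = sqrt(47964152.7522) = 6925.6 m/s

6925.6


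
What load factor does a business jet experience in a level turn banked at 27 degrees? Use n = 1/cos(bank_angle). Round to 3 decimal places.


Step 1: Convert 27 degrees to radians = 0.471239
Step 2: cos(27 deg) = 0.891007
Step 3: n = 1 / 0.891007 = 1.122

1.122


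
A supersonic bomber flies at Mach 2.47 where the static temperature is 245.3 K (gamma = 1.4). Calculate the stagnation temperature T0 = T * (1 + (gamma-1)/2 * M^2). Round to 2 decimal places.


Step 1: (gamma-1)/2 = 0.2
Step 2: M^2 = 6.1009
Step 3: 1 + 0.2 * 6.1009 = 2.22018
Step 4: T0 = 245.3 * 2.22018 = 544.61 K

544.61


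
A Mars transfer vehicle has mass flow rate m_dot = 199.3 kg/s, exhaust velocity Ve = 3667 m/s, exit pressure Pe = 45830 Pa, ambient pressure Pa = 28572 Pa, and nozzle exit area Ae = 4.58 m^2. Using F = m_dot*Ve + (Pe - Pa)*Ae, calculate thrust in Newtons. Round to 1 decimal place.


Step 1: Momentum thrust = m_dot * Ve = 199.3 * 3667 = 730833.1 N
Step 2: Pressure thrust = (Pe - Pa) * Ae = (45830 - 28572) * 4.58 = 79041.64 N
Step 3: Total thrust F = 730833.1 + 79041.64 = 809874.7 N

809874.7


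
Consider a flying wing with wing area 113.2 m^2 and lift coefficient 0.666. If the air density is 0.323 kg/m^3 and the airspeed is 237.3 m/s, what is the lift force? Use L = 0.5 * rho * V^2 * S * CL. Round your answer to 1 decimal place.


Step 1: Calculate dynamic pressure q = 0.5 * 0.323 * 237.3^2 = 0.5 * 0.323 * 56311.29 = 9094.2733 Pa
Step 2: Multiply by wing area and lift coefficient: L = 9094.2733 * 113.2 * 0.666
Step 3: L = 1029471.7415 * 0.666 = 685628.2 N

685628.2


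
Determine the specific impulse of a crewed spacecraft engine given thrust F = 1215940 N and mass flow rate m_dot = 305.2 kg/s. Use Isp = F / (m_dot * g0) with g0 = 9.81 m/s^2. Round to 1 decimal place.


Step 1: m_dot * g0 = 305.2 * 9.81 = 2994.01
Step 2: Isp = 1215940 / 2994.01 = 406.1 s

406.1


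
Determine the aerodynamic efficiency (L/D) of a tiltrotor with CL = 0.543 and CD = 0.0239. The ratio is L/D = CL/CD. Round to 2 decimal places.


Step 1: L/D = CL / CD = 0.543 / 0.0239
Step 2: L/D = 22.72

22.72


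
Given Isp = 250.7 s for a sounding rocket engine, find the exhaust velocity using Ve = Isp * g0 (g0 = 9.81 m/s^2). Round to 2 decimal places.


Step 1: Ve = Isp * g0 = 250.7 * 9.81
Step 2: Ve = 2459.37 m/s

2459.37


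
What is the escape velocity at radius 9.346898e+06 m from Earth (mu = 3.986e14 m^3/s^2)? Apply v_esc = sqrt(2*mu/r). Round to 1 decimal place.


Step 1: 2*mu/r = 2 * 3.986e14 / 9.346898e+06 = 85290328.4063
Step 2: v_esc = sqrt(85290328.4063) = 9235.3 m/s

9235.3


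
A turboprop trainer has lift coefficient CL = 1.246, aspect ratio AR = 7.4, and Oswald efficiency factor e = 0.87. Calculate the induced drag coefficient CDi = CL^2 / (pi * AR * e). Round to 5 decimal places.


Step 1: CL^2 = 1.246^2 = 1.552516
Step 2: pi * AR * e = 3.14159 * 7.4 * 0.87 = 20.225574
Step 3: CDi = 1.552516 / 20.225574 = 0.07676

0.07676


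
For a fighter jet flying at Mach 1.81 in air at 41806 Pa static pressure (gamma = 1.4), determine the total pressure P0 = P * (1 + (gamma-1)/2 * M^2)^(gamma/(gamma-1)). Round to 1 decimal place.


Step 1: (gamma-1)/2 * M^2 = 0.2 * 3.2761 = 0.65522
Step 2: 1 + 0.65522 = 1.65522
Step 3: Exponent gamma/(gamma-1) = 3.5
Step 4: P0 = 41806 * 1.65522^3.5 = 243912.3 Pa

243912.3


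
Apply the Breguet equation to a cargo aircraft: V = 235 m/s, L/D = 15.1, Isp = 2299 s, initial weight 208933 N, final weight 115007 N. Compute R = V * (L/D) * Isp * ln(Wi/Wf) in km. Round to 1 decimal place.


Step 1: Coefficient = V * (L/D) * Isp = 235 * 15.1 * 2299 = 8158001.5 m
Step 2: Wi/Wf = 208933 / 115007 = 1.816698
Step 3: ln(1.816698) = 0.597021
Step 4: R = 8158001.5 * 0.597021 = 4870495.2 m = 4870.5 km

4870.5


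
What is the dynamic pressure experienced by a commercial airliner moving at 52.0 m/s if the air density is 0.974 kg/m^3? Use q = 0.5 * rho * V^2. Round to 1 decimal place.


Step 1: V^2 = 52.0^2 = 2704.0
Step 2: q = 0.5 * 0.974 * 2704.0
Step 3: q = 1316.8 Pa

1316.8


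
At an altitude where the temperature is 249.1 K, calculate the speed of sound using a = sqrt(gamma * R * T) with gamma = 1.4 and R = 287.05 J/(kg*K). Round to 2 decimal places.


Step 1: gamma * R * T = 1.4 * 287.05 * 249.1 = 100105.817
Step 2: a = sqrt(100105.817) = 316.40 m/s

316.40


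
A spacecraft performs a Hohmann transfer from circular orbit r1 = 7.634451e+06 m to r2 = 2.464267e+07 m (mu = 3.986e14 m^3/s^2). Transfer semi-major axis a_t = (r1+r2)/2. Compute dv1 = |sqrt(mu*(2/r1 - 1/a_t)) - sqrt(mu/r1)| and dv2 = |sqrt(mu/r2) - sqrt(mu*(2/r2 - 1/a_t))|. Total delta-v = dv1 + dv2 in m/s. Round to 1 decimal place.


Step 1: Transfer semi-major axis a_t = (7.634451e+06 + 2.464267e+07) / 2 = 1.613856e+07 m
Step 2: v1 (circular at r1) = sqrt(mu/r1) = 7225.7 m/s
Step 3: v_t1 = sqrt(mu*(2/r1 - 1/a_t)) = 8928.76 m/s
Step 4: dv1 = |8928.76 - 7225.7| = 1703.06 m/s
Step 5: v2 (circular at r2) = 4021.84 m/s, v_t2 = 2766.19 m/s
Step 6: dv2 = |4021.84 - 2766.19| = 1255.65 m/s
Step 7: Total delta-v = 1703.06 + 1255.65 = 2958.7 m/s

2958.7


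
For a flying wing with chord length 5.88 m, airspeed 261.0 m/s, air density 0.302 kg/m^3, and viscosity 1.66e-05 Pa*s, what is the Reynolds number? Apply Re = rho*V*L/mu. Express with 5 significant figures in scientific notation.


Step 1: Numerator = rho * V * L = 0.302 * 261.0 * 5.88 = 463.47336
Step 2: Re = 463.47336 / 1.66e-05
Step 3: Re = 2.7920e+07

2.7920e+07


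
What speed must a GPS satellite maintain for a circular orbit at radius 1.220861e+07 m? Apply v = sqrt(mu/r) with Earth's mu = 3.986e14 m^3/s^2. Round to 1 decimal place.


Step 1: mu / r = 3.986e14 / 1.220861e+07 = 32649089.4541
Step 2: v = sqrt(32649089.4541) = 5713.9 m/s

5713.9


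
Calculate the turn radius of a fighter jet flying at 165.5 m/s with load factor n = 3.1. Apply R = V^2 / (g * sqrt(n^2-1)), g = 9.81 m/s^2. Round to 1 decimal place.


Step 1: V^2 = 165.5^2 = 27390.25
Step 2: n^2 - 1 = 3.1^2 - 1 = 8.61
Step 3: sqrt(8.61) = 2.93428
Step 4: R = 27390.25 / (9.81 * 2.93428) = 951.5 m

951.5


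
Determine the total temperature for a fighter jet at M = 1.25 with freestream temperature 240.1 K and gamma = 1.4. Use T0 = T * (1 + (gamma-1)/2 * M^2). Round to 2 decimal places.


Step 1: (gamma-1)/2 = 0.2
Step 2: M^2 = 1.5625
Step 3: 1 + 0.2 * 1.5625 = 1.3125
Step 4: T0 = 240.1 * 1.3125 = 315.13 K

315.13


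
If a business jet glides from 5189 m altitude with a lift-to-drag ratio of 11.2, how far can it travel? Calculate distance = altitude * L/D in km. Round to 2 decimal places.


Step 1: Glide distance = altitude * L/D = 5189 * 11.2 = 58116.8 m
Step 2: Convert to km: 58116.8 / 1000 = 58.12 km

58.12


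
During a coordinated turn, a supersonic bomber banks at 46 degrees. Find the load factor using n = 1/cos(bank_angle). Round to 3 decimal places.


Step 1: Convert 46 degrees to radians = 0.802851
Step 2: cos(46 deg) = 0.694658
Step 3: n = 1 / 0.694658 = 1.440

1.440


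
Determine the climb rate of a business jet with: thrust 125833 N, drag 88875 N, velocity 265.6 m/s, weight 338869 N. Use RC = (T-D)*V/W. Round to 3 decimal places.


Step 1: Excess thrust = T - D = 125833 - 88875 = 36958 N
Step 2: Excess power = 36958 * 265.6 = 9816044.8 W
Step 3: RC = 9816044.8 / 338869 = 28.967 m/s

28.967


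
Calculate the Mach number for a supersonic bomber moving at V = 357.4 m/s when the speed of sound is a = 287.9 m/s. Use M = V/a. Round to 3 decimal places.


Step 1: M = V / a = 357.4 / 287.9
Step 2: M = 1.241

1.241


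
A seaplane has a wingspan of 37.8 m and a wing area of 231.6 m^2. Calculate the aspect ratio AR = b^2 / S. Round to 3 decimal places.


Step 1: b^2 = 37.8^2 = 1428.84
Step 2: AR = 1428.84 / 231.6 = 6.169

6.169


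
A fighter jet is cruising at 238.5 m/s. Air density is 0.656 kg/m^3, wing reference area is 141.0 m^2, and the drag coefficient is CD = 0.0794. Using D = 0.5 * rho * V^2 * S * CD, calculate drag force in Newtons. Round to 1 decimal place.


Step 1: Dynamic pressure q = 0.5 * 0.656 * 238.5^2 = 18657.378 Pa
Step 2: Drag D = q * S * CD = 18657.378 * 141.0 * 0.0794
Step 3: D = 208876.8 N

208876.8
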